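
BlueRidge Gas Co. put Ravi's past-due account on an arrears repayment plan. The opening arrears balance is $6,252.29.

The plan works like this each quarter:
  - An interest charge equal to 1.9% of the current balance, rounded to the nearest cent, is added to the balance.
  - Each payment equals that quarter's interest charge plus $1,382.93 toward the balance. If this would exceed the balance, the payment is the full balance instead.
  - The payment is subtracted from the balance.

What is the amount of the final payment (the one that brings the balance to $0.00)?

# | Opening | Interest | Payment | End bal
1 | $6,252.29 | $118.79 | $1,501.72 | $4,869.36
2 | $4,869.36 | $92.52 | $1,475.45 | $3,486.43
3 | $3,486.43 | $66.24 | $1,449.17 | $2,103.50
4 | $2,103.50 | $39.97 | $1,422.90 | $720.57
5 | $720.57 | $13.69 | $734.26 | $0.00

$734.26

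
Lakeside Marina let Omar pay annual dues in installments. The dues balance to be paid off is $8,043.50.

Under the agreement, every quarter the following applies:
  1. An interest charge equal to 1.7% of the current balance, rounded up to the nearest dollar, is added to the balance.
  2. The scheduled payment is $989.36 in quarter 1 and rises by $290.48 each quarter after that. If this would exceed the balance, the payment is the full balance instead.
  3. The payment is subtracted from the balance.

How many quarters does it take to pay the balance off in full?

# | Opening | Interest | Payment | End bal
1 | $8,043.50 | $137.00 | $989.36 | $7,191.14
2 | $7,191.14 | $123.00 | $1,279.84 | $6,034.30
3 | $6,034.30 | $103.00 | $1,570.32 | $4,566.98
4 | $4,566.98 | $78.00 | $1,860.80 | $2,784.18
5 | $2,784.18 | $48.00 | $2,151.28 | $680.90
6 | $680.90 | $12.00 | $692.90 | $0.00
Balance reaches $0.00 in quarter 6.

6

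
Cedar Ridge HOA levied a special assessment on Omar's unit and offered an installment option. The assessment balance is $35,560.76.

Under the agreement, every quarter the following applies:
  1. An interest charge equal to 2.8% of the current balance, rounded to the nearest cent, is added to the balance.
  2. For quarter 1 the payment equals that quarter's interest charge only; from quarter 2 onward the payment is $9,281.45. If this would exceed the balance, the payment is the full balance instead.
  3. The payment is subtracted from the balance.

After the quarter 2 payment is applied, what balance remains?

$27,275.01

Quarter 1: $35,560.76 +$995.70 interest = $36,556.46; pay $995.70 → $35,560.76
Quarter 2: $35,560.76 +$995.70 interest = $36,556.46; pay $9,281.45 → $27,275.01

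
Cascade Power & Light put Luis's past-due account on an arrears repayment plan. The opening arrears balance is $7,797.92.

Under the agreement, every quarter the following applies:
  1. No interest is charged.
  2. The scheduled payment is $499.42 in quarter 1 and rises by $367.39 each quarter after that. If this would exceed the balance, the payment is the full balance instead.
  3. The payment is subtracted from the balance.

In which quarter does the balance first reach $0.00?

Quarter 1: opening $7,797.92; payment $499.42; balance $7,298.50
Quarter 2: opening $7,298.50; payment $866.81; balance $6,431.69
Quarter 3: opening $6,431.69; payment $1,234.20; balance $5,197.49
Quarter 4: opening $5,197.49; payment $1,601.59; balance $3,595.90
Quarter 5: opening $3,595.90; payment $1,968.98; balance $1,626.92
Quarter 6: opening $1,626.92; payment $1,626.92; balance $0.00
Balance reaches $0.00 in quarter 6.

6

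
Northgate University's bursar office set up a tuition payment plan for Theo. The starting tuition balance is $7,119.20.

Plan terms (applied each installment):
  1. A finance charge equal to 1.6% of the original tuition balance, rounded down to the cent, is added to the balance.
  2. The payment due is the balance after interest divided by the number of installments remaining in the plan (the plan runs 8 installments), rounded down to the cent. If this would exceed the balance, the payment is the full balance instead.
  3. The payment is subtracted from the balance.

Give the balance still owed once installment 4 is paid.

Installment 1: $7,119.20 +$113.90 interest = $7,233.10; pay $904.13 → $6,328.97
Installment 2: $6,328.97 +$113.90 interest = $6,442.87; pay $920.41 → $5,522.46
Installment 3: $5,522.46 +$113.90 interest = $5,636.36; pay $939.39 → $4,696.97
Installment 4: $4,696.97 +$113.90 interest = $4,810.87; pay $962.17 → $3,848.70

$3,848.70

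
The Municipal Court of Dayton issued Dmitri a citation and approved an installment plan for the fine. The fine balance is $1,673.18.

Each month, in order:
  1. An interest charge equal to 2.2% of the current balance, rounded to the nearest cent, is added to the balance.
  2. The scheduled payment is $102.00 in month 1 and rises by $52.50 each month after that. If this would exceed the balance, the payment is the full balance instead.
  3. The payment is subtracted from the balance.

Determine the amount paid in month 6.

$364.50

# | Opening | Interest | Payment | End bal
1 | $1,673.18 | $36.81 | $102.00 | $1,607.99
2 | $1,607.99 | $35.38 | $154.50 | $1,488.87
3 | $1,488.87 | $32.76 | $207.00 | $1,314.63
4 | $1,314.63 | $28.92 | $259.50 | $1,084.05
5 | $1,084.05 | $23.85 | $312.00 | $795.90
6 | $795.90 | $17.51 | $364.50 | $448.91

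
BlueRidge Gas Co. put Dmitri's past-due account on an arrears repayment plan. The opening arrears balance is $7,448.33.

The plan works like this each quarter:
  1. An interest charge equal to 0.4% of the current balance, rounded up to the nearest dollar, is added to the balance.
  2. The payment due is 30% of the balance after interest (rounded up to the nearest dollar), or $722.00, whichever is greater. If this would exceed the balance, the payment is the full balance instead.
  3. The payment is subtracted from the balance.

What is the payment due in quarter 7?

Quarter 1: opening $7,448.33; interest $30.00 → $7,478.33; payment $2,244.00; balance $5,234.33
Quarter 2: opening $5,234.33; interest $21.00 → $5,255.33; payment $1,577.00; balance $3,678.33
Quarter 3: opening $3,678.33; interest $15.00 → $3,693.33; payment $1,108.00; balance $2,585.33
Quarter 4: opening $2,585.33; interest $11.00 → $2,596.33; payment $779.00; balance $1,817.33
Quarter 5: opening $1,817.33; interest $8.00 → $1,825.33; payment $722.00; balance $1,103.33
Quarter 6: opening $1,103.33; interest $5.00 → $1,108.33; payment $722.00; balance $386.33
Quarter 7: opening $386.33; interest $2.00 → $388.33; payment $388.33; balance $0.00

$388.33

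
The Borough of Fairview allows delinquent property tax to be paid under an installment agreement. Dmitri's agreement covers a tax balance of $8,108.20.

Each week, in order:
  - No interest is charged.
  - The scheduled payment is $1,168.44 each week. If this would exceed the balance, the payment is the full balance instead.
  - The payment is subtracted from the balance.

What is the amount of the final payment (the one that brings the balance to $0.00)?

$1,097.56

Week 1: $8,108.20 − $1,168.44 → $6,939.76
Week 2: $6,939.76 − $1,168.44 → $5,771.32
Week 3: $5,771.32 − $1,168.44 → $4,602.88
Week 4: $4,602.88 − $1,168.44 → $3,434.44
Week 5: $3,434.44 − $1,168.44 → $2,266.00
Week 6: $2,266.00 − $1,168.44 → $1,097.56
Week 7: $1,097.56 − $1,097.56 → $0.00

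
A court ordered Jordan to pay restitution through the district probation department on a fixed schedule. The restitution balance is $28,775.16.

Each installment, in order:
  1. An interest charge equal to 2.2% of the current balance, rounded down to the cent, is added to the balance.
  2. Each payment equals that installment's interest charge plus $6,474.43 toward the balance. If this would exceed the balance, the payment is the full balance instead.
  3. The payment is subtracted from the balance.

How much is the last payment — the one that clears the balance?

Installment 1: opening $28,775.16; interest $633.05 → $29,408.21; payment $7,107.48; balance $22,300.73
Installment 2: opening $22,300.73; interest $490.61 → $22,791.34; payment $6,965.04; balance $15,826.30
Installment 3: opening $15,826.30; interest $348.17 → $16,174.47; payment $6,822.60; balance $9,351.87
Installment 4: opening $9,351.87; interest $205.74 → $9,557.61; payment $6,680.17; balance $2,877.44
Installment 5: opening $2,877.44; interest $63.30 → $2,940.74; payment $2,940.74; balance $0.00

$2,940.74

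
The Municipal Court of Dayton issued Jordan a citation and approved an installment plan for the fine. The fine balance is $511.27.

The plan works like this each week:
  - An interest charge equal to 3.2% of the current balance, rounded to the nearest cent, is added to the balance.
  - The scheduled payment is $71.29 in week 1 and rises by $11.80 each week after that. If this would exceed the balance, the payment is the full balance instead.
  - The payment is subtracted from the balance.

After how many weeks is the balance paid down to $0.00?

6

Week 1: opening $511.27; interest $16.36 → $527.63; payment $71.29; balance $456.34
Week 2: opening $456.34; interest $14.60 → $470.94; payment $83.09; balance $387.85
Week 3: opening $387.85; interest $12.41 → $400.26; payment $94.89; balance $305.37
Week 4: opening $305.37; interest $9.77 → $315.14; payment $106.69; balance $208.45
Week 5: opening $208.45; interest $6.67 → $215.12; payment $118.49; balance $96.63
Week 6: opening $96.63; interest $3.09 → $99.72; payment $99.72; balance $0.00
Balance reaches $0.00 in week 6.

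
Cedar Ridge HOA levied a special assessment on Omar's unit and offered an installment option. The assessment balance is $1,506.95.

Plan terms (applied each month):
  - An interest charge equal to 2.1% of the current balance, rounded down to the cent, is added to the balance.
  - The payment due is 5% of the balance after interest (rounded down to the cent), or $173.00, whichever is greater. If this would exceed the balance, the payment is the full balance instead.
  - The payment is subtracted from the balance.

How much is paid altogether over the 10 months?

$1,682.02

Month 1: opening $1,506.95; interest $31.64 → $1,538.59; payment $173.00; balance $1,365.59
Month 2: opening $1,365.59; interest $28.67 → $1,394.26; payment $173.00; balance $1,221.26
Month 3: opening $1,221.26; interest $25.64 → $1,246.90; payment $173.00; balance $1,073.90
Month 4: opening $1,073.90; interest $22.55 → $1,096.45; payment $173.00; balance $923.45
Month 5: opening $923.45; interest $19.39 → $942.84; payment $173.00; balance $769.84
Month 6: opening $769.84; interest $16.16 → $786.00; payment $173.00; balance $613.00
Month 7: opening $613.00; interest $12.87 → $625.87; payment $173.00; balance $452.87
Month 8: opening $452.87; interest $9.51 → $462.38; payment $173.00; balance $289.38
Month 9: opening $289.38; interest $6.07 → $295.45; payment $173.00; balance $122.45
Month 10: opening $122.45; interest $2.57 → $125.02; payment $125.02; balance $0.00
Total paid: $1,682.02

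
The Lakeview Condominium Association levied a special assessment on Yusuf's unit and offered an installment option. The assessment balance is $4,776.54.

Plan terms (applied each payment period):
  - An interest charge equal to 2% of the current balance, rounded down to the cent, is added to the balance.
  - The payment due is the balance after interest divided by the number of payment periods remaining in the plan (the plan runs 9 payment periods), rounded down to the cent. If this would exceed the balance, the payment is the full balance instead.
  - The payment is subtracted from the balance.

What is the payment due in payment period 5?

Payment period 1: opening $4,776.54; interest $95.53 → $4,872.07; payment $541.34; balance $4,330.73
Payment period 2: opening $4,330.73; interest $86.61 → $4,417.34; payment $552.16; balance $3,865.18
Payment period 3: opening $3,865.18; interest $77.30 → $3,942.48; payment $563.21; balance $3,379.27
Payment period 4: opening $3,379.27; interest $67.58 → $3,446.85; payment $574.47; balance $2,872.38
Payment period 5: opening $2,872.38; interest $57.44 → $2,929.82; payment $585.96; balance $2,343.86

$585.96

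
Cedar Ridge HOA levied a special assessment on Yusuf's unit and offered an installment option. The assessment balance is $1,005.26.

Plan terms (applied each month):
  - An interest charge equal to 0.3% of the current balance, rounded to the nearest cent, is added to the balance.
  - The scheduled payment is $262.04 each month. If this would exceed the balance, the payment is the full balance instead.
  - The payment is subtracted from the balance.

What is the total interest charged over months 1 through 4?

Month 1: $1,005.26 +$3.02 interest = $1,008.28; pay $262.04 → $746.24
Month 2: $746.24 +$2.24 interest = $748.48; pay $262.04 → $486.44
Month 3: $486.44 +$1.46 interest = $487.90; pay $262.04 → $225.86
Month 4: $225.86 +$0.68 interest = $226.54; pay $226.54 → $0.00
Total interest: $3.02 + $2.24 + $1.46 + $0.68 = $7.40

$7.40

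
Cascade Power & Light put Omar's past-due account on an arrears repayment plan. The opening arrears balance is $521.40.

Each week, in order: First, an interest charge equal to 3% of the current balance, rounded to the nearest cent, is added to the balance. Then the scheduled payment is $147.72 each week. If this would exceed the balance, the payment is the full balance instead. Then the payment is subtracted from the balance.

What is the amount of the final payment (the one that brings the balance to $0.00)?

$116.55

Week 1: opening $521.40; interest $15.64 → $537.04; payment $147.72; balance $389.32
Week 2: opening $389.32; interest $11.68 → $401.00; payment $147.72; balance $253.28
Week 3: opening $253.28; interest $7.60 → $260.88; payment $147.72; balance $113.16
Week 4: opening $113.16; interest $3.39 → $116.55; payment $116.55; balance $0.00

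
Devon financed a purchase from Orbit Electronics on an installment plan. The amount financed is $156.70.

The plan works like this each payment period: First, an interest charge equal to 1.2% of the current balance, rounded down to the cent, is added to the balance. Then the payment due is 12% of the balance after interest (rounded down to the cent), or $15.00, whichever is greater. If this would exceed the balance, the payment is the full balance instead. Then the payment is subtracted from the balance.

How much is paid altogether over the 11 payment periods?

$167.60

Payment period 1: $156.70 +$1.88 interest = $158.58; pay $19.02 → $139.56
Payment period 2: $139.56 +$1.67 interest = $141.23; pay $16.94 → $124.29
Payment period 3: $124.29 +$1.49 interest = $125.78; pay $15.09 → $110.69
Payment period 4: $110.69 +$1.32 interest = $112.01; pay $15.00 → $97.01
Payment period 5: $97.01 +$1.16 interest = $98.17; pay $15.00 → $83.17
Payment period 6: $83.17 +$0.99 interest = $84.16; pay $15.00 → $69.16
Payment period 7: $69.16 +$0.82 interest = $69.98; pay $15.00 → $54.98
Payment period 8: $54.98 +$0.65 interest = $55.63; pay $15.00 → $40.63
Payment period 9: $40.63 +$0.48 interest = $41.11; pay $15.00 → $26.11
Payment period 10: $26.11 +$0.31 interest = $26.42; pay $15.00 → $11.42
Payment period 11: $11.42 +$0.13 interest = $11.55; pay $11.55 → $0.00
Total paid: $167.60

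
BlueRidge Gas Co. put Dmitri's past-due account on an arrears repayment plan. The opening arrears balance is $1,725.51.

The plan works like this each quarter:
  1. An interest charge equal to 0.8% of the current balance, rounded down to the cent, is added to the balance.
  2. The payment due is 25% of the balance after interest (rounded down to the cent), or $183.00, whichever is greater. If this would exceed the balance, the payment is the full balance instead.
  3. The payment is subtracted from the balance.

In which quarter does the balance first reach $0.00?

8

# | Opening | Interest | Payment | End bal
1 | $1,725.51 | $13.80 | $434.82 | $1,304.49
2 | $1,304.49 | $10.43 | $328.73 | $986.19
3 | $986.19 | $7.88 | $248.51 | $745.56
4 | $745.56 | $5.96 | $187.88 | $563.64
5 | $563.64 | $4.50 | $183.00 | $385.14
6 | $385.14 | $3.08 | $183.00 | $205.22
7 | $205.22 | $1.64 | $183.00 | $23.86
8 | $23.86 | $0.19 | $24.05 | $0.00
Balance reaches $0.00 in quarter 8.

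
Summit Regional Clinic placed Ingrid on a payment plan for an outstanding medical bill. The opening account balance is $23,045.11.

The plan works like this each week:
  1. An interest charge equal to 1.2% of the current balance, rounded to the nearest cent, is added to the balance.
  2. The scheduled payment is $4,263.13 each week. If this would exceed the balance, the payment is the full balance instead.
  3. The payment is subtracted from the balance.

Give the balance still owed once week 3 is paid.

$10,941.25

# | Opening | Interest | Payment | End bal
1 | $23,045.11 | $276.54 | $4,263.13 | $19,058.52
2 | $19,058.52 | $228.70 | $4,263.13 | $15,024.09
3 | $15,024.09 | $180.29 | $4,263.13 | $10,941.25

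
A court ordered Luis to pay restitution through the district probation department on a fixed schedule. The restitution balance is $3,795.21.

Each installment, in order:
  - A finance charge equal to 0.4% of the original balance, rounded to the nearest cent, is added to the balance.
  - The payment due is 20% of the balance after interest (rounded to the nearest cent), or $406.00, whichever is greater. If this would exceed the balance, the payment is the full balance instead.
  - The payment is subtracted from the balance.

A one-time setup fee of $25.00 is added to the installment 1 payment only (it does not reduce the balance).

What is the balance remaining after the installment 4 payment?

$1,581.96

Installment 1: opening $3,795.21; interest $15.18 → $3,810.39; payment $762.08 (+ $25.00 fee); balance $3,048.31
Installment 2: opening $3,048.31; interest $15.18 → $3,063.49; payment $612.70; balance $2,450.79
Installment 3: opening $2,450.79; interest $15.18 → $2,465.97; payment $493.19; balance $1,972.78
Installment 4: opening $1,972.78; interest $15.18 → $1,987.96; payment $406.00; balance $1,581.96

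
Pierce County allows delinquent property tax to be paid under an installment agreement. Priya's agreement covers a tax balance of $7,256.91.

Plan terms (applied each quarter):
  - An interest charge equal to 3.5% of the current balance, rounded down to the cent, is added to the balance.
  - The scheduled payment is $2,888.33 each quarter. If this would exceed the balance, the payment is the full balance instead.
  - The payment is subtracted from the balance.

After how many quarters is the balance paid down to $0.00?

3

# | Opening | Interest | Payment | End bal
1 | $7,256.91 | $253.99 | $2,888.33 | $4,622.57
2 | $4,622.57 | $161.78 | $2,888.33 | $1,896.02
3 | $1,896.02 | $66.36 | $1,962.38 | $0.00
Balance reaches $0.00 in quarter 3.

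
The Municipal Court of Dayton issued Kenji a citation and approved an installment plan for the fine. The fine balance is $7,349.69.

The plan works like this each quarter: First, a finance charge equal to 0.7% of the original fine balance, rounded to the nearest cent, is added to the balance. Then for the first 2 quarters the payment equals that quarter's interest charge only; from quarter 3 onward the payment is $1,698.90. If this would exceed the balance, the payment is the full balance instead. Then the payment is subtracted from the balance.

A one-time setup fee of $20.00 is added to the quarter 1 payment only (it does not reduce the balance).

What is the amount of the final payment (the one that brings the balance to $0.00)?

Quarter 1: $7,349.69 +$51.45 interest = $7,401.14; pay $51.45 (+ $20.00 fee) → $7,349.69
Quarter 2: $7,349.69 +$51.45 interest = $7,401.14; pay $51.45 → $7,349.69
Quarter 3: $7,349.69 +$51.45 interest = $7,401.14; pay $1,698.90 → $5,702.24
Quarter 4: $5,702.24 +$51.45 interest = $5,753.69; pay $1,698.90 → $4,054.79
Quarter 5: $4,054.79 +$51.45 interest = $4,106.24; pay $1,698.90 → $2,407.34
Quarter 6: $2,407.34 +$51.45 interest = $2,458.79; pay $1,698.90 → $759.89
Quarter 7: $759.89 +$51.45 interest = $811.34; pay $811.34 → $0.00

$811.34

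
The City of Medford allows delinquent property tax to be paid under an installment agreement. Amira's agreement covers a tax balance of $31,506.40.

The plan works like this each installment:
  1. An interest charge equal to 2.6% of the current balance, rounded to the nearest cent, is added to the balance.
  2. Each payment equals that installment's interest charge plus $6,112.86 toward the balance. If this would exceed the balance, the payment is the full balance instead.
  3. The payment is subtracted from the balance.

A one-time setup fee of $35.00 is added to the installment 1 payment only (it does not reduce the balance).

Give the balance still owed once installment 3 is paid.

$13,167.82

# | Opening | Interest | Payment | Fee | End bal
1 | $31,506.40 | $819.17 | $6,932.03 | $35.00 | $25,393.54
2 | $25,393.54 | $660.23 | $6,773.09 | — | $19,280.68
3 | $19,280.68 | $501.30 | $6,614.16 | — | $13,167.82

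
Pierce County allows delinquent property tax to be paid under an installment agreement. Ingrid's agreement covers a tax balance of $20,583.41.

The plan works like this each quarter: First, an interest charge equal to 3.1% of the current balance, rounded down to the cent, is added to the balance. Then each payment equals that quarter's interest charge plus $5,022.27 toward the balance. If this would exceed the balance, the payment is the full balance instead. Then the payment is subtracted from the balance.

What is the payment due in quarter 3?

$5,348.97

# | Opening | Interest | Payment | End bal
1 | $20,583.41 | $638.08 | $5,660.35 | $15,561.14
2 | $15,561.14 | $482.39 | $5,504.66 | $10,538.87
3 | $10,538.87 | $326.70 | $5,348.97 | $5,516.60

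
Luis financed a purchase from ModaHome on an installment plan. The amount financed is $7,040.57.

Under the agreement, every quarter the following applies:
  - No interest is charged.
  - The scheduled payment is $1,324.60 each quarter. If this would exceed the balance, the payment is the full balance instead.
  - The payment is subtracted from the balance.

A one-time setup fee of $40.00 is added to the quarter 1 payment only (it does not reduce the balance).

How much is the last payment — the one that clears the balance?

Quarter 1: $7,040.57 − $1,324.60 (+ $40.00 fee) → $5,715.97
Quarter 2: $5,715.97 − $1,324.60 → $4,391.37
Quarter 3: $4,391.37 − $1,324.60 → $3,066.77
Quarter 4: $3,066.77 − $1,324.60 → $1,742.17
Quarter 5: $1,742.17 − $1,324.60 → $417.57
Quarter 6: $417.57 − $417.57 → $0.00

$417.57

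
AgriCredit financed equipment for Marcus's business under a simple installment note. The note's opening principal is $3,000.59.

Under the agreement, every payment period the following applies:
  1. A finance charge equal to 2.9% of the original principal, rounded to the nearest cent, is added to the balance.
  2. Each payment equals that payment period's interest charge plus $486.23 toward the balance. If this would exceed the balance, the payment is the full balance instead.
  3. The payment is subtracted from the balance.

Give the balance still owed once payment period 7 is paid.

Payment period 1: $3,000.59 +$87.02 interest = $3,087.61; pay $573.25 → $2,514.36
Payment period 2: $2,514.36 +$87.02 interest = $2,601.38; pay $573.25 → $2,028.13
Payment period 3: $2,028.13 +$87.02 interest = $2,115.15; pay $573.25 → $1,541.90
Payment period 4: $1,541.90 +$87.02 interest = $1,628.92; pay $573.25 → $1,055.67
Payment period 5: $1,055.67 +$87.02 interest = $1,142.69; pay $573.25 → $569.44
Payment period 6: $569.44 +$87.02 interest = $656.46; pay $573.25 → $83.21
Payment period 7: $83.21 +$87.02 interest = $170.23; pay $170.23 → $0.00

$0.00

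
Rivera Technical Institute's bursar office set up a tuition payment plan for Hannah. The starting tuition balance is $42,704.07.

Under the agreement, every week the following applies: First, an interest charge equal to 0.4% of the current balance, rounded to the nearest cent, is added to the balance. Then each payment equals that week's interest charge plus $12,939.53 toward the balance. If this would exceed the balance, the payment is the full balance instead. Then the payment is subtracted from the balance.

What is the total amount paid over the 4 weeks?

$43,076.79

# | Opening | Interest | Payment | End bal
1 | $42,704.07 | $170.82 | $13,110.35 | $29,764.54
2 | $29,764.54 | $119.06 | $13,058.59 | $16,825.01
3 | $16,825.01 | $67.30 | $13,006.83 | $3,885.48
4 | $3,885.48 | $15.54 | $3,901.02 | $0.00
Total paid: $43,076.79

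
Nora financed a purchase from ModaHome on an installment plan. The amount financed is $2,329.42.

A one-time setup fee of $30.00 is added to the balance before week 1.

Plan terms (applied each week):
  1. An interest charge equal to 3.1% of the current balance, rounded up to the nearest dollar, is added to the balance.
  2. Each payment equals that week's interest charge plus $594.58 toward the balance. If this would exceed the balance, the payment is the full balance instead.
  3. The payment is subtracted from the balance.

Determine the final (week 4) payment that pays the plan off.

$593.68

# | Opening | Interest | Payment | End bal
1 | $2,359.42 | $74.00 | $668.58 | $1,764.84
2 | $1,764.84 | $55.00 | $649.58 | $1,170.26
3 | $1,170.26 | $37.00 | $631.58 | $575.68
4 | $575.68 | $18.00 | $593.68 | $0.00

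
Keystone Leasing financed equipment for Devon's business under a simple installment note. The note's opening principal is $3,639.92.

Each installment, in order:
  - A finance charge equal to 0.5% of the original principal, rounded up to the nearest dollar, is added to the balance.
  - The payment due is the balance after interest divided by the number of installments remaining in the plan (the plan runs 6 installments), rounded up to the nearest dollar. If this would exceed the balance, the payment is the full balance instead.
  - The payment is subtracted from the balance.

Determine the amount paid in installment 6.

$651.92

Installment 1: opening $3,639.92; interest $19.00 → $3,658.92; payment $610.00; balance $3,048.92
Installment 2: opening $3,048.92; interest $19.00 → $3,067.92; payment $614.00; balance $2,453.92
Installment 3: opening $2,453.92; interest $19.00 → $2,472.92; payment $619.00; balance $1,853.92
Installment 4: opening $1,853.92; interest $19.00 → $1,872.92; payment $625.00; balance $1,247.92
Installment 5: opening $1,247.92; interest $19.00 → $1,266.92; payment $634.00; balance $632.92
Installment 6: opening $632.92; interest $19.00 → $651.92; payment $651.92; balance $0.00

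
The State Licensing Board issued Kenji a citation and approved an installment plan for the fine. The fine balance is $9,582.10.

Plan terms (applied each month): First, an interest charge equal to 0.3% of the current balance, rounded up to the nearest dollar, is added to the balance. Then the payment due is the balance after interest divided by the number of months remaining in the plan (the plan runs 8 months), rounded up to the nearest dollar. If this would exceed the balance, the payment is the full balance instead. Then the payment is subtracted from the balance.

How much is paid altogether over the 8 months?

# | Opening | Interest | Payment | End bal
1 | $9,582.10 | $29.00 | $1,202.00 | $8,409.10
2 | $8,409.10 | $26.00 | $1,206.00 | $7,229.10
3 | $7,229.10 | $22.00 | $1,209.00 | $6,042.10
4 | $6,042.10 | $19.00 | $1,213.00 | $4,848.10
5 | $4,848.10 | $15.00 | $1,216.00 | $3,647.10
6 | $3,647.10 | $11.00 | $1,220.00 | $2,438.10
7 | $2,438.10 | $8.00 | $1,224.00 | $1,222.10
8 | $1,222.10 | $4.00 | $1,226.10 | $0.00
Total paid: $9,716.10

$9,716.10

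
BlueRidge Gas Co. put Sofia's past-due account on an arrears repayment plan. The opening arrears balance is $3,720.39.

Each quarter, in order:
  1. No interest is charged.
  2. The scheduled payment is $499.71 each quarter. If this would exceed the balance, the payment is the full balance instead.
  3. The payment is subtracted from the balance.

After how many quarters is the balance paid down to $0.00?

Quarter 1: opening $3,720.39; payment $499.71; balance $3,220.68
Quarter 2: opening $3,220.68; payment $499.71; balance $2,720.97
Quarter 3: opening $2,720.97; payment $499.71; balance $2,221.26
Quarter 4: opening $2,221.26; payment $499.71; balance $1,721.55
Quarter 5: opening $1,721.55; payment $499.71; balance $1,221.84
Quarter 6: opening $1,221.84; payment $499.71; balance $722.13
Quarter 7: opening $722.13; payment $499.71; balance $222.42
Quarter 8: opening $222.42; payment $222.42; balance $0.00
Balance reaches $0.00 in quarter 8.

8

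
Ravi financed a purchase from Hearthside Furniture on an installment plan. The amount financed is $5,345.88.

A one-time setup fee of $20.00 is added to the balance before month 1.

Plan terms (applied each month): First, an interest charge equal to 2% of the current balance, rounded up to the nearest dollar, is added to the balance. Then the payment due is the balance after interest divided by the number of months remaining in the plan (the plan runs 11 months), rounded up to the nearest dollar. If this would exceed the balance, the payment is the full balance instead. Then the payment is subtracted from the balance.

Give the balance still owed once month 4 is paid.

# | Opening | Interest | Payment | End bal
1 | $5,365.88 | $108.00 | $498.00 | $4,975.88
2 | $4,975.88 | $100.00 | $508.00 | $4,567.88
3 | $4,567.88 | $92.00 | $518.00 | $4,141.88
4 | $4,141.88 | $83.00 | $529.00 | $3,695.88

$3,695.88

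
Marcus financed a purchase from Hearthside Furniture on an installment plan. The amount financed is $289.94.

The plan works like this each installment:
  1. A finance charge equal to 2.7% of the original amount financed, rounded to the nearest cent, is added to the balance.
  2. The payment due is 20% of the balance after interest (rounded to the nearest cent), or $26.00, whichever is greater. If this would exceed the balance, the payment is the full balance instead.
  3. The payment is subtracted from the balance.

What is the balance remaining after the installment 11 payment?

Installment 1: opening $289.94; interest $7.83 → $297.77; payment $59.55; balance $238.22
Installment 2: opening $238.22; interest $7.83 → $246.05; payment $49.21; balance $196.84
Installment 3: opening $196.84; interest $7.83 → $204.67; payment $40.93; balance $163.74
Installment 4: opening $163.74; interest $7.83 → $171.57; payment $34.31; balance $137.26
Installment 5: opening $137.26; interest $7.83 → $145.09; payment $29.02; balance $116.07
Installment 6: opening $116.07; interest $7.83 → $123.90; payment $26.00; balance $97.90
Installment 7: opening $97.90; interest $7.83 → $105.73; payment $26.00; balance $79.73
Installment 8: opening $79.73; interest $7.83 → $87.56; payment $26.00; balance $61.56
Installment 9: opening $61.56; interest $7.83 → $69.39; payment $26.00; balance $43.39
Installment 10: opening $43.39; interest $7.83 → $51.22; payment $26.00; balance $25.22
Installment 11: opening $25.22; interest $7.83 → $33.05; payment $26.00; balance $7.05

$7.05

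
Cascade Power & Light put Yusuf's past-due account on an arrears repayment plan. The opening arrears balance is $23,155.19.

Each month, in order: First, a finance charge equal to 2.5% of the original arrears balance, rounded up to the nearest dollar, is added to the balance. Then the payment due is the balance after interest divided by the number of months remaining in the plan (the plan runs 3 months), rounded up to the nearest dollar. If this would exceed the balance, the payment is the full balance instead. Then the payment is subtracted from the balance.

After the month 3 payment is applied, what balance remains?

Month 1: $23,155.19 +$579.00 interest = $23,734.19; pay $7,912.00 → $15,822.19
Month 2: $15,822.19 +$579.00 interest = $16,401.19; pay $8,201.00 → $8,200.19
Month 3: $8,200.19 +$579.00 interest = $8,779.19; pay $8,779.19 → $0.00

$0.00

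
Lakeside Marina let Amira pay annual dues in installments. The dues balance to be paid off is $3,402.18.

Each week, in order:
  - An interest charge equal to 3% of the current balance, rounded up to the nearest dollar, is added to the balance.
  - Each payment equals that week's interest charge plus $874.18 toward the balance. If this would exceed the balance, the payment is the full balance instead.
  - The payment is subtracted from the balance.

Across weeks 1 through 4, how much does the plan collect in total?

Week 1: $3,402.18 +$103.00 interest = $3,505.18; pay $977.18 → $2,528.00
Week 2: $2,528.00 +$76.00 interest = $2,604.00; pay $950.18 → $1,653.82
Week 3: $1,653.82 +$50.00 interest = $1,703.82; pay $924.18 → $779.64
Week 4: $779.64 +$24.00 interest = $803.64; pay $803.64 → $0.00
Total paid: $3,655.18

$3,655.18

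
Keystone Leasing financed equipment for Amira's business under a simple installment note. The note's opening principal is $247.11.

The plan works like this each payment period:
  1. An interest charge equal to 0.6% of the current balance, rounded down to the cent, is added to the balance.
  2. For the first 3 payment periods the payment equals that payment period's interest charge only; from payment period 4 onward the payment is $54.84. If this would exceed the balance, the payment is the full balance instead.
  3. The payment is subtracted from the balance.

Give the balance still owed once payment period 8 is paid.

$0.00

Payment period 1: $247.11 +$1.48 interest = $248.59; pay $1.48 → $247.11
Payment period 2: $247.11 +$1.48 interest = $248.59; pay $1.48 → $247.11
Payment period 3: $247.11 +$1.48 interest = $248.59; pay $1.48 → $247.11
Payment period 4: $247.11 +$1.48 interest = $248.59; pay $54.84 → $193.75
Payment period 5: $193.75 +$1.16 interest = $194.91; pay $54.84 → $140.07
Payment period 6: $140.07 +$0.84 interest = $140.91; pay $54.84 → $86.07
Payment period 7: $86.07 +$0.51 interest = $86.58; pay $54.84 → $31.74
Payment period 8: $31.74 +$0.19 interest = $31.93; pay $31.93 → $0.00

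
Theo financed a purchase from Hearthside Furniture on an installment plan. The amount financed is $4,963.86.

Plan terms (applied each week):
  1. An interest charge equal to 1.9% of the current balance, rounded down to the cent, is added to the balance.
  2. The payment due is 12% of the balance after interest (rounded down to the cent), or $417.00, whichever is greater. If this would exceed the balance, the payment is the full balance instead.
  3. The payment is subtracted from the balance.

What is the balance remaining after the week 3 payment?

Week 1: opening $4,963.86; interest $94.31 → $5,058.17; payment $606.98; balance $4,451.19
Week 2: opening $4,451.19; interest $84.57 → $4,535.76; payment $544.29; balance $3,991.47
Week 3: opening $3,991.47; interest $75.83 → $4,067.30; payment $488.07; balance $3,579.23

$3,579.23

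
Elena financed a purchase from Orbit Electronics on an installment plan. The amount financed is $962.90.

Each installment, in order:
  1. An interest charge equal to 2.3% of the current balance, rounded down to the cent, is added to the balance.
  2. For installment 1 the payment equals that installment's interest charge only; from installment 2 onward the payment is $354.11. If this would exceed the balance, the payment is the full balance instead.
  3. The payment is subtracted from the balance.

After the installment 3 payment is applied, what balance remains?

$291.33

# | Opening | Interest | Payment | End bal
1 | $962.90 | $22.14 | $22.14 | $962.90
2 | $962.90 | $22.14 | $354.11 | $630.93
3 | $630.93 | $14.51 | $354.11 | $291.33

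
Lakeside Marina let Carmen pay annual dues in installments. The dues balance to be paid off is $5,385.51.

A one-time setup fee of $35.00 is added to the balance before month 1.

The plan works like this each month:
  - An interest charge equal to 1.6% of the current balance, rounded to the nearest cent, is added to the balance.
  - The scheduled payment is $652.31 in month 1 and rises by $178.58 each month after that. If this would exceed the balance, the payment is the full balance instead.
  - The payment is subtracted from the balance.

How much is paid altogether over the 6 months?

$5,744.39

# | Opening | Interest | Payment | End bal
1 | $5,420.51 | $86.73 | $652.31 | $4,854.93
2 | $4,854.93 | $77.68 | $830.89 | $4,101.72
3 | $4,101.72 | $65.63 | $1,009.47 | $3,157.88
4 | $3,157.88 | $50.53 | $1,188.05 | $2,020.36
5 | $2,020.36 | $32.33 | $1,366.63 | $686.06
6 | $686.06 | $10.98 | $697.04 | $0.00
Total paid: $5,744.39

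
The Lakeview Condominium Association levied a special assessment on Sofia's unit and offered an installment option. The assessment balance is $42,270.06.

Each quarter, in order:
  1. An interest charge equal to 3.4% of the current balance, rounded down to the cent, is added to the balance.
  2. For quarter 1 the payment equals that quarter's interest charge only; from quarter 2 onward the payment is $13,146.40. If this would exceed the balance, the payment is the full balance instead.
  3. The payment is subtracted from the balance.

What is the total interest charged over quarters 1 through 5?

Quarter 1: $42,270.06 +$1,437.18 interest = $43,707.24; pay $1,437.18 → $42,270.06
Quarter 2: $42,270.06 +$1,437.18 interest = $43,707.24; pay $13,146.40 → $30,560.84
Quarter 3: $30,560.84 +$1,039.06 interest = $31,599.90; pay $13,146.40 → $18,453.50
Quarter 4: $18,453.50 +$627.41 interest = $19,080.91; pay $13,146.40 → $5,934.51
Quarter 5: $5,934.51 +$201.77 interest = $6,136.28; pay $6,136.28 → $0.00
Total interest: $1,437.18 + $1,437.18 + $1,039.06 + $627.41 + $201.77 = $4,742.60

$4,742.60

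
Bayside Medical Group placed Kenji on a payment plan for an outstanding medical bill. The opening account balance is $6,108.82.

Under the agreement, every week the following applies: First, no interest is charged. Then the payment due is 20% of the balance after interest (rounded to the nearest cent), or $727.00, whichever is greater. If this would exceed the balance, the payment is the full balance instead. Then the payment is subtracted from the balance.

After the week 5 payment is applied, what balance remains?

$1,673.72

Week 1: opening $6,108.82; payment $1,221.76; balance $4,887.06
Week 2: opening $4,887.06; payment $977.41; balance $3,909.65
Week 3: opening $3,909.65; payment $781.93; balance $3,127.72
Week 4: opening $3,127.72; payment $727.00; balance $2,400.72
Week 5: opening $2,400.72; payment $727.00; balance $1,673.72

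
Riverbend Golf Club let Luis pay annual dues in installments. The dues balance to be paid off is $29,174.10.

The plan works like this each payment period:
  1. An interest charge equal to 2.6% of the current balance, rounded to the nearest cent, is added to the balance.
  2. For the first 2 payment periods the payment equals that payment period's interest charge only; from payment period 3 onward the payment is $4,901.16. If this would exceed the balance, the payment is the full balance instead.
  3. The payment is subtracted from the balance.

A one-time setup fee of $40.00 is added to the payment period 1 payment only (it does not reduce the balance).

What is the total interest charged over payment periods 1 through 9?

$4,464.27

# | Opening | Interest | Payment | Fee | End bal
1 | $29,174.10 | $758.53 | $758.53 | $40.00 | $29,174.10
2 | $29,174.10 | $758.53 | $758.53 | — | $29,174.10
3 | $29,174.10 | $758.53 | $4,901.16 | — | $25,031.47
4 | $25,031.47 | $650.82 | $4,901.16 | — | $20,781.13
5 | $20,781.13 | $540.31 | $4,901.16 | — | $16,420.28
6 | $16,420.28 | $426.93 | $4,901.16 | — | $11,946.05
7 | $11,946.05 | $310.60 | $4,901.16 | — | $7,355.49
8 | $7,355.49 | $191.24 | $4,901.16 | — | $2,645.57
9 | $2,645.57 | $68.78 | $2,714.35 | — | $0.00
Total interest: $758.53 + $758.53 + $758.53 + $650.82 + $540.31 + $426.93 + $310.60 + $191.24 + $68.78 = $4,464.27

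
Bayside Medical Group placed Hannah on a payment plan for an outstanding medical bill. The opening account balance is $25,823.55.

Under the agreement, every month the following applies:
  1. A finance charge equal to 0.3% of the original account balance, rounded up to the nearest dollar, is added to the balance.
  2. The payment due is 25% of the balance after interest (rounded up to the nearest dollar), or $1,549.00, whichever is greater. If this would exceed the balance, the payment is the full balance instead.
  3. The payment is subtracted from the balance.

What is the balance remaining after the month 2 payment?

$14,627.55

Month 1: $25,823.55 +$78.00 interest = $25,901.55; pay $6,476.00 → $19,425.55
Month 2: $19,425.55 +$78.00 interest = $19,503.55; pay $4,876.00 → $14,627.55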